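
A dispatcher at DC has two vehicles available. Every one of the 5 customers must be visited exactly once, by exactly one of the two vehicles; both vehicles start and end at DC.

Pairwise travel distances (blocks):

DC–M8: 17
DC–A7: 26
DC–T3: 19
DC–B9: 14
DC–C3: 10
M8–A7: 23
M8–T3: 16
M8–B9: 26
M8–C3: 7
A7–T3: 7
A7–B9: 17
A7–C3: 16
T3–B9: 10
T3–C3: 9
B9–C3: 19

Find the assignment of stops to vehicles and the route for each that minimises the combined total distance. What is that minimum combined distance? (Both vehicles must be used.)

Try each way of splitting the stops between the two vehicles (each non-empty) and, for each split, find the best tour for each vehicle:
  {M8} + {A7, T3, B9, C3}: 34 + 57 = 91
  {A7} + {M8, T3, B9, C3}: 52 + 57 = 109
  {M8, A7} + {T3, B9, C3}: 66 + 43 = 109
  {T3} + {M8, A7, B9, C3}: 38 + 71 = 109
  {M8, T3} + {A7, B9, C3}: 52 + 57 = 109
  {A7, T3} + {M8, B9, C3}: 52 + 57 = 109
  … (15 splits in total)
Best: vehicle 1 DC → M8 → DC = 34; vehicle 2 DC → B9 → A7 → T3 → C3 → DC = 57; combined 91.

91 blocks — the smallest possible combined total.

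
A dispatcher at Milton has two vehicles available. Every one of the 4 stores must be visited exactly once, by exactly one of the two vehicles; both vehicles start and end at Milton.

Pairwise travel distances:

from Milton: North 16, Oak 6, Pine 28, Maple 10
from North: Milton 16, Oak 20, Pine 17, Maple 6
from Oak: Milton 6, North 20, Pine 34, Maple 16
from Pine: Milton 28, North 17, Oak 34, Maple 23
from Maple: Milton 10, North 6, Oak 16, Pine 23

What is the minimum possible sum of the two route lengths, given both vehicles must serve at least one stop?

Check every non-empty split of the stops between the two vehicles; for each half take its own optimal tour:
  {North} + {Oak, Pine, Maple}: 32 + 73 = 105
  {Oak} + {North, Pine, Maple}: 12 + 61 = 73
  {North, Oak} + {Pine, Maple}: 42 + 61 = 103
  {Pine} + {North, Oak, Maple}: 56 + 42 = 98
  {North, Pine} + {Oak, Maple}: 61 + 32 = 93
  {Oak, Pine} + {North, Maple}: 68 + 32 = 100
  … (7 splits in total)
Best: vehicle 1 Milton → Oak → Milton = 12; vehicle 2 Milton → Pine → North → Maple → Milton = 61; combined 73.

Minimum combined distance: 73.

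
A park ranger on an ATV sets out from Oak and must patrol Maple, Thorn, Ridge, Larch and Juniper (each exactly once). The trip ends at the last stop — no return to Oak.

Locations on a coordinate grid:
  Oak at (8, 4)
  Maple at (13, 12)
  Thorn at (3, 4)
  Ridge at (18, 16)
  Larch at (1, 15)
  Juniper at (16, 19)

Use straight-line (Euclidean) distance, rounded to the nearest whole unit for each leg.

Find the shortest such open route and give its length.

38 — the minimum one-way total.

There are 5! = 120 possible orderings.
Oak → Maple → Thorn → Ridge → Larch → Juniper: 9+13+19+17+16 = 74
Oak → Maple → Thorn → Ridge → Juniper → Larch: 9+13+19+4+16 = 61
Oak → Maple → Thorn → Larch → Ridge → Juniper: 9+13+11+17+4 = 54
Oak → Maple → Thorn → Larch → Juniper → Ridge: 9+13+11+16+4 = 53
Oak → Maple → Thorn → Juniper → Ridge → Larch: 9+13+20+4+17 = 63
Oak → Maple → Thorn → Juniper → Larch → Ridge: 9+13+20+16+17 = 75
Oak → Maple → Ridge → Thorn → Larch → Juniper: 9+6+19+11+16 = 61
Oak → Maple → Ridge → Thorn → Juniper → Larch: 9+6+19+20+16 = 70
Oak → Maple → Ridge → Larch → Thorn → Juniper: 9+6+17+11+20 = 63
Oak → Maple → Ridge → Larch → Juniper → Thorn: 9+6+17+16+20 = 68
Oak → Maple → Ridge → Juniper → Thorn → Larch: 9+6+4+20+11 = 50
Oak → Maple → Ridge → Juniper → Larch → Thorn: 9+6+4+16+11 = 46
Oak → Maple → Larch → Thorn → Ridge → Juniper: 9+12+11+19+4 = 55
Oak → Maple → Larch → Thorn → Juniper → Ridge: 9+12+11+20+4 = 56
… (106 more)
Oak → Thorn → Larch → Maple → Ridge → Juniper: 5+11+12+6+4 = 38  ← best
The minimum is 38.
One shortest path: Oak → Thorn → Larch → Maple → Ridge → Juniper.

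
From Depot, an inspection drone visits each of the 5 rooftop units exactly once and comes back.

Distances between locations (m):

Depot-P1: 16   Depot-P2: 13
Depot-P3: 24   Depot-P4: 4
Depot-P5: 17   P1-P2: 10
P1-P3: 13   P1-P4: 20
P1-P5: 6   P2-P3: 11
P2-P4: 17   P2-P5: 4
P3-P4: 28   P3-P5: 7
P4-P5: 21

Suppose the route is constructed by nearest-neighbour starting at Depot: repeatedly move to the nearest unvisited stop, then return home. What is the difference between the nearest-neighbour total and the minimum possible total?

From Depot: P4=4, P2=13, P1=16, P5=17, P3=24 → choose P4 (4).
From P4: P2=17, P1=20, P5=21, P3=28 → choose P2 (17).
From P2: P5=4, P1=10, P3=11 → choose P5 (4).
From P5: P1=6, P3=7 → choose P1 (6).
From P1: P3=13 → choose P3 (13).
NN route Depot → P4 → P2 → P5 → P1 → P3 → Depot costs 68.
Optimal: Depot → P1 → P3 → P5 → P2 → P4 → Depot costs 61 (by enumerating all 60 distinct tours).
Excess = 68 − 61 = 7.

The nearest-neighbour route is 7 m longer than optimal.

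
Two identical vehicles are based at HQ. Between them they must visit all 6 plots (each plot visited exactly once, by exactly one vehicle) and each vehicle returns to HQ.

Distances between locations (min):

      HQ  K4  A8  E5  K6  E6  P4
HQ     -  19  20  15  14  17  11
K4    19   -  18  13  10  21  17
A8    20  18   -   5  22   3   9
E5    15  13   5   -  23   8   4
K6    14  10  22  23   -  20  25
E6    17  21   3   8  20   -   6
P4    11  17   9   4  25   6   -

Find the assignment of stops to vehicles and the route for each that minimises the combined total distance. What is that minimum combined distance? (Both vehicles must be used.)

Minimum combined distance: 83 min.

There are 2^5 − 1 = 31 ways to divide the 6 stops into two non-empty groups. For each, the best each vehicle can do is its own shortest tour through its group:
  {K4} + {A8, E5, K6, E6, P4}: 38 + 57 = 95
  {A8} + {K4, E5, K6, E6, P4}: 40 + 62 = 102
  {K4, A8} + {E5, K6, E6, P4}: 57 + 57 = 114
  {E5} + {K4, A8, K6, E6, P4}: 30 + 62 = 92
  {K4, E5} + {A8, K6, E6, P4}: 47 + 56 = 103
  {A8, E5} + {K4, K6, E6, P4}: 40 + 62 = 102
  … (31 splits in total)
  {K4, K6} + {A8, E5, E6, P4}: 43 + 40 = 83  ← best
Best: vehicle 1 HQ → K4 → K6 → HQ = 43; vehicle 2 HQ → E5 → A8 → E6 → P4 → HQ = 40; combined 83.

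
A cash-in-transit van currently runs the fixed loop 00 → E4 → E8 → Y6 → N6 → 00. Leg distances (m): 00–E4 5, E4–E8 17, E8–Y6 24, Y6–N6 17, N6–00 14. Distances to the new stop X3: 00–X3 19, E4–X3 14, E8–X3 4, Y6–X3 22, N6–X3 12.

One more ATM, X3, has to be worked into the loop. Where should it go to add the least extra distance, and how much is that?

Insertion cost between consecutive stops i–j is d(i,X3) + d(X3,j) − d(i,j):
  between 00 and E4: 19 + 14 − 5 = 28
  between E4 and E8: 14 + 4 − 17 = 1
  between E8 and Y6: 4 + 22 − 24 = 2
  between Y6 and N6: 22 + 12 − 17 = 17
  between N6 and 00: 12 + 19 − 14 = 17
Cheapest insertion is between E4 and E8, adding 1.
New total = 77 + 1 = 78.

Adding 1 m by placing X3 on the E4–E8 leg.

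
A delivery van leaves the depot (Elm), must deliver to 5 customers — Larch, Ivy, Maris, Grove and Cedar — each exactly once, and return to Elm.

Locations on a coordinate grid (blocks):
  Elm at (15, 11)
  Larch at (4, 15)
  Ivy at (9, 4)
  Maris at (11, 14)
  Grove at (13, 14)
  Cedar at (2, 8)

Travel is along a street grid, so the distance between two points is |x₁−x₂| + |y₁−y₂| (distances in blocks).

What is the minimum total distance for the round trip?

Shortest round trip = 48 blocks.

There are 60 distinct closed tours to check (reversals are equivalent).
Elm - Larch - Ivy - Maris - Grove - Cedar - Elm: 15+16+12+2+17+16 = 78
Elm - Larch - Ivy - Maris - Cedar - Grove - Elm: 15+16+12+15+17+5 = 80
Elm - Larch - Ivy - Grove - Maris - Cedar - Elm: 15+16+14+2+15+16 = 78
Elm - Larch - Ivy - Grove - Cedar - Maris - Elm: 15+16+14+17+15+7 = 84
Elm - Larch - Ivy - Cedar - Maris - Grove - Elm: 15+16+11+15+2+5 = 64
Elm - Larch - Ivy - Cedar - Grove - Maris - Elm: 15+16+11+17+2+7 = 68
Elm - Larch - Maris - Ivy - Grove - Cedar - Elm: 15+8+12+14+17+16 = 82
Elm - Larch - Maris - Ivy - Cedar - Grove - Elm: 15+8+12+11+17+5 = 68
Elm - Larch - Maris - Grove - Ivy - Cedar - Elm: 15+8+2+14+11+16 = 66
Elm - Larch - Maris - Grove - Cedar - Ivy - Elm: 15+8+2+17+11+13 = 66
Elm - Larch - Maris - Cedar - Ivy - Grove - Elm: 15+8+15+11+14+5 = 68
Elm - Larch - Maris - Cedar - Grove - Ivy - Elm: 15+8+15+17+14+13 = 82
Elm - Larch - Grove - Ivy - Maris - Cedar - Elm: 15+10+14+12+15+16 = 82
Elm - Larch - Grove - Ivy - Cedar - Maris - Elm: 15+10+14+11+15+7 = 72
… (46 more)
Elm - Ivy - Cedar - Larch - Maris - Grove - Elm: 13+11+9+8+2+5 = 48  ← best
The minimum is 48.
One optimal route: Elm → Ivy → Cedar → Larch → Maris → Grove → Elm (or its reverse).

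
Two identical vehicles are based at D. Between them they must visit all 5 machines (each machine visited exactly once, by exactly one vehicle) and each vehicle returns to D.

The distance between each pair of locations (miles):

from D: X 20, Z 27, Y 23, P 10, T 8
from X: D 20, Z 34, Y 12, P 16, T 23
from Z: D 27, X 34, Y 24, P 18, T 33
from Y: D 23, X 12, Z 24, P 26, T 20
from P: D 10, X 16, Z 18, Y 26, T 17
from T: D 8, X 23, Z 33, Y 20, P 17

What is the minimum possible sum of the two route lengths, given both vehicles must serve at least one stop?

There are 2^4 − 1 = 15 ways to divide the 5 stops into two non-empty groups. For each, the best each vehicle can do is its own shortest tour through its group:
  {X} + {Z, Y, P, T}: 40 + 80 = 120
  {Z} + {X, Y, P, T}: 54 + 66 = 120
  {X, Z} + {Y, P, T}: 81 + 64 = 145
  {Y} + {X, Z, P, T}: 46 + 92 = 138
  {X, Y} + {Z, P, T}: 55 + 69 = 124
  {Z, Y} + {X, P, T}: 74 + 57 = 131
  … (15 splits in total)
  {X, Z, Y, P} + {T}: 84 + 16 = 100  ← best
Best: vehicle 1 D → X → Y → Z → P → D = 84; vehicle 2 D → T → D = 16; combined 100.

Minimum combined distance: 100 miles.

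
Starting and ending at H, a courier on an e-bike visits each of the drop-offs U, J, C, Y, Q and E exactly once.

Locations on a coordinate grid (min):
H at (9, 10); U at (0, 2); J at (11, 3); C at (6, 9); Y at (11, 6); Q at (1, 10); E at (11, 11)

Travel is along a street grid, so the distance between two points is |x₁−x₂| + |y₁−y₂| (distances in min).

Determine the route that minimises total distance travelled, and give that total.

There are 360 distinct closed tours to check (reversals are equivalent).
H → U → J → C → Y → Q → E → H: 17+12+11+8+14+11+3 = 76
H → U → J → C → Y → E → Q → H: 17+12+11+8+5+11+8 = 72
H → U → J → C → Q → Y → E → H: 17+12+11+6+14+5+3 = 68
H → U → J → C → Q → E → Y → H: 17+12+11+6+11+5+6 = 68
H → U → J → C → E → Y → Q → H: 17+12+11+7+5+14+8 = 74
H → U → J → C → E → Q → Y → H: 17+12+11+7+11+14+6 = 78
H → U → J → Y → C → Q → E → H: 17+12+3+8+6+11+3 = 60
H → U → J → Y → C → E → Q → H: 17+12+3+8+7+11+8 = 66
… (352 more)
H → C → Q → U → J → Y → E → H: 4+6+9+12+3+5+3 = 42  ← best
The minimum is 42.
One optimal route: H → C → Q → U → J → Y → E → H (or its reverse).

Shortest round trip = 42 min.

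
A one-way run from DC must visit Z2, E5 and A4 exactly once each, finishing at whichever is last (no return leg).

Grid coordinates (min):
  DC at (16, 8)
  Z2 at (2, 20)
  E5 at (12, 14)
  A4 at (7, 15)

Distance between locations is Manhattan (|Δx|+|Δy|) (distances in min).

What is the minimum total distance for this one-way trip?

There are 3! = 6 possible orderings.
DC → Z2 → E5 → A4: 26+16+6 = 48
DC → Z2 → A4 → E5: 26+10+6 = 42
DC → E5 → Z2 → A4: 10+16+10 = 36
DC → E5 → A4 → Z2: 10+6+10 = 26
DC → A4 → Z2 → E5: 16+10+16 = 42
DC → A4 → E5 → Z2: 16+6+16 = 38
The minimum is 26.
One shortest path: DC → E5 → A4 → Z2.

26 min — the minimum one-way total.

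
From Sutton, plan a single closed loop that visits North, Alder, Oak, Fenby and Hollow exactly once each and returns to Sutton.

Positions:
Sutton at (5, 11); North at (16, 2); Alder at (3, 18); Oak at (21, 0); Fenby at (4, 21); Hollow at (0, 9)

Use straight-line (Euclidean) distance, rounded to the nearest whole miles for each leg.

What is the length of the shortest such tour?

There are 60 distinct closed tours to check (reversals are equivalent).
Sutton→North→Alder→Oak→Fenby→Hollow→Sutton: 14+21+25+27+13+5 = 105
Sutton→North→Alder→Oak→Hollow→Fenby→Sutton: 14+21+25+23+13+10 = 106
Sutton→North→Alder→Fenby→Oak→Hollow→Sutton: 14+21+3+27+23+5 = 93
Sutton→North→Alder→Fenby→Hollow→Oak→Sutton: 14+21+3+13+23+19 = 93
Sutton→North→Alder→Hollow→Oak→Fenby→Sutton: 14+21+9+23+27+10 = 104
Sutton→North→Alder→Hollow→Fenby→Oak→Sutton: 14+21+9+13+27+19 = 103
Sutton→North→Oak→Alder→Fenby→Hollow→Sutton: 14+5+25+3+13+5 = 65
Sutton→North→Oak→Alder→Hollow→Fenby→Sutton: 14+5+25+9+13+10 = 76
Sutton→North→Oak→Fenby→Alder→Hollow→Sutton: 14+5+27+3+9+5 = 63
Sutton→North→Oak→Fenby→Hollow→Alder→Sutton: 14+5+27+13+9+7 = 75
Sutton→North→Oak→Hollow→Alder→Fenby→Sutton: 14+5+23+9+3+10 = 64
Sutton→North→Oak→Hollow→Fenby→Alder→Sutton: 14+5+23+13+3+7 = 65
Sutton→North→Fenby→Alder→Oak→Hollow→Sutton: 14+22+3+25+23+5 = 92
Sutton→North→Fenby→Alder→Hollow→Oak→Sutton: 14+22+3+9+23+19 = 90
… (46 more)
The minimum is 63.
One optimal route: Sutton → North → Oak → Fenby → Alder → Hollow → Sutton (or its reverse).

63 miles — the shortest possible round trip.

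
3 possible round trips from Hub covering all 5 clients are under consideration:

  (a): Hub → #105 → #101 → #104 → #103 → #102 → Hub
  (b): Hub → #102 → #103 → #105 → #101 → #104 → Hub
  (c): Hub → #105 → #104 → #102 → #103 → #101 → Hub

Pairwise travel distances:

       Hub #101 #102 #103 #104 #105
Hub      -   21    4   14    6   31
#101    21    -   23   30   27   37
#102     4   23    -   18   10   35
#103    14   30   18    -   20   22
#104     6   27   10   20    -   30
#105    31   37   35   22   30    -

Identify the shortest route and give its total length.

(a): 31 + 37 + 27 + 20 + 18 + 4 = 137
(b): 4 + 18 + 22 + 37 + 27 + 6 = 114
(c): 31 + 30 + 10 + 18 + 30 + 21 = 140

Shortest is (b), total 114.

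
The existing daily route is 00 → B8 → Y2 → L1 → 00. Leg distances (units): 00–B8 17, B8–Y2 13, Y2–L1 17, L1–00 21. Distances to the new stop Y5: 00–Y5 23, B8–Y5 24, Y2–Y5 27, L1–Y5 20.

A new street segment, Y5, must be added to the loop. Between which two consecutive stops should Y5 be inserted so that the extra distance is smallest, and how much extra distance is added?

+22 — insert Y5 between L1 and 00.

Insertion cost between consecutive stops i–j is d(i,Y5) + d(Y5,j) − d(i,j):
  between 00 and B8: 23 + 24 − 17 = 30
  between B8 and Y2: 24 + 27 − 13 = 38
  between Y2 and L1: 27 + 20 − 17 = 30
  between L1 and 00: 20 + 23 − 21 = 22
Cheapest insertion is between L1 and 00, adding 22.
New total = 68 + 22 = 90.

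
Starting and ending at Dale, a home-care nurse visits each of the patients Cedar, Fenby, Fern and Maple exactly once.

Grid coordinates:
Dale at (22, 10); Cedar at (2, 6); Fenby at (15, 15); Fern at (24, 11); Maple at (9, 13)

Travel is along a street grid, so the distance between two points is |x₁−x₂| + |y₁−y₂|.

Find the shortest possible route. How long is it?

With 4 stops there are 4!/2 = 12 distinct round trips (a route and its reverse cost the same).
Dale→Cedar→Fenby→Fern→Maple→Dale: 24+22+13+17+16 = 92
Dale→Cedar→Fenby→Maple→Fern→Dale: 24+22+8+17+3 = 74
Dale→Cedar→Fern→Fenby→Maple→Dale: 24+27+13+8+16 = 88
Dale→Cedar→Fern→Maple→Fenby→Dale: 24+27+17+8+12 = 88
Dale→Cedar→Maple→Fenby→Fern→Dale: 24+14+8+13+3 = 62
Dale→Cedar→Maple→Fern→Fenby→Dale: 24+14+17+13+12 = 80
Dale→Fenby→Cedar→Fern→Maple→Dale: 12+22+27+17+16 = 94
Dale→Fenby→Cedar→Maple→Fern→Dale: 12+22+14+17+3 = 68
Dale→Fenby→Fern→Cedar→Maple→Dale: 12+13+27+14+16 = 82
Dale→Fenby→Maple→Cedar→Fern→Dale: 12+8+14+27+3 = 64
Dale→Fern→Cedar→Fenby→Maple→Dale: 3+27+22+8+16 = 76
Dale→Fern→Fenby→Cedar→Maple→Dale: 3+13+22+14+16 = 68
The minimum is 62.
One optimal route: Dale → Cedar → Maple → Fenby → Fern → Dale (or its reverse).

Minimum total distance: 62.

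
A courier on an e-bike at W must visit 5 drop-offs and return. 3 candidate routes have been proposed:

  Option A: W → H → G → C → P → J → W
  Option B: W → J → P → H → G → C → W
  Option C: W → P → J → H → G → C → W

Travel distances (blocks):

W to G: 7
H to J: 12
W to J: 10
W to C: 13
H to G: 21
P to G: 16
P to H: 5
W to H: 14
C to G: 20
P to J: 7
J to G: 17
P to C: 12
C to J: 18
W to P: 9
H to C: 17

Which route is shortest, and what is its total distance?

76 blocks — Option B is the shortest.

Option A: 14 + 21 + 20 + 12 + 7 + 10 = 84
Option B: 10 + 7 + 5 + 21 + 20 + 13 = 76
Option C: 9 + 7 + 12 + 21 + 20 + 13 = 82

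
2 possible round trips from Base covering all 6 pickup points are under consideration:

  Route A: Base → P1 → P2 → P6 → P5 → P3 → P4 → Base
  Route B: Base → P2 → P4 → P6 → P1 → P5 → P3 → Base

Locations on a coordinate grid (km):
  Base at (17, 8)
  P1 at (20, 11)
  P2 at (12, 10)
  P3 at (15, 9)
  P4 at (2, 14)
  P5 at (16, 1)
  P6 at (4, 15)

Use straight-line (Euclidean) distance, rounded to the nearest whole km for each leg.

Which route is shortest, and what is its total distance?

Shortest is Route B, total 55 km.

Route A: 4 + 8 + 9 + 18 + 8 + 14 + 16 = 77
Route B: 5 + 11 + 2 + 16 + 11 + 8 + 2 = 55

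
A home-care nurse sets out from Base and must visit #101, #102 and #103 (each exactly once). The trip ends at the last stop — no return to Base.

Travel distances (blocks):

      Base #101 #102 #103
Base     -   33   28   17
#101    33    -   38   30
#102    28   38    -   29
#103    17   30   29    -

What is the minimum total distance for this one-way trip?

84 blocks — the minimum one-way total.

There are 3! = 6 possible orderings.
Base→#101→#102→#103: 33+38+29 = 100
Base→#101→#103→#102: 33+30+29 = 92
Base→#102→#101→#103: 28+38+30 = 96
Base→#102→#103→#101: 28+29+30 = 87
Base→#103→#101→#102: 17+30+38 = 85
Base→#103→#102→#101: 17+29+38 = 84
The minimum is 84.
One shortest path: Base → #103 → #102 → #101.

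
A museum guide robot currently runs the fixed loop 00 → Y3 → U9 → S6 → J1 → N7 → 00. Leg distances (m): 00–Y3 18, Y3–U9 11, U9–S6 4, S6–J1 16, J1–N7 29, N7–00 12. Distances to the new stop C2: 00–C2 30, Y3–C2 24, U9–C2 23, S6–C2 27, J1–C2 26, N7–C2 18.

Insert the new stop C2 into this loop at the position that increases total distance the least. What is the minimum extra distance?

Adding 15 m by placing C2 on the J1–N7 leg.

Insertion cost between consecutive stops i–j is d(i,C2) + d(C2,j) − d(i,j):
  between 00 and Y3: 30 + 24 − 18 = 36
  between Y3 and U9: 24 + 23 − 11 = 36
  between U9 and S6: 23 + 27 − 4 = 46
  between S6 and J1: 27 + 26 − 16 = 37
  between J1 and N7: 26 + 18 − 29 = 15
  between N7 and 00: 18 + 30 − 12 = 36
Cheapest insertion is between J1 and N7, adding 15.
New total = 90 + 15 = 105.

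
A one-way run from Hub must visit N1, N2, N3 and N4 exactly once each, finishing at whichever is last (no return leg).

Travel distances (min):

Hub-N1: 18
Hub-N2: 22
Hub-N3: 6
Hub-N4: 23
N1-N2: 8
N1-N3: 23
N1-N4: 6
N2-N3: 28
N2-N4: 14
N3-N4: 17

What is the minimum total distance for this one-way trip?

Shortest open route: 37 min.

There are 4! = 24 possible orderings.
Hub→N1→N2→N3→N4: 18+8+28+17 = 71
Hub→N1→N2→N4→N3: 18+8+14+17 = 57
Hub→N1→N3→N2→N4: 18+23+28+14 = 83
Hub→N1→N3→N4→N2: 18+23+17+14 = 72
Hub→N1→N4→N2→N3: 18+6+14+28 = 66
Hub→N1→N4→N3→N2: 18+6+17+28 = 69
Hub→N2→N1→N3→N4: 22+8+23+17 = 70
Hub→N2→N1→N4→N3: 22+8+6+17 = 53
Hub→N2→N3→N1→N4: 22+28+23+6 = 79
Hub→N2→N3→N4→N1: 22+28+17+6 = 73
Hub→N2→N4→N1→N3: 22+14+6+23 = 65
Hub→N2→N4→N3→N1: 22+14+17+23 = 76
Hub→N3→N1→N2→N4: 6+23+8+14 = 51
Hub→N3→N1→N4→N2: 6+23+6+14 = 49
… (10 more)
Hub→N3→N4→N1→N2: 6+17+6+8 = 37  ← best
The minimum is 37.
One shortest path: Hub → N3 → N4 → N1 → N2.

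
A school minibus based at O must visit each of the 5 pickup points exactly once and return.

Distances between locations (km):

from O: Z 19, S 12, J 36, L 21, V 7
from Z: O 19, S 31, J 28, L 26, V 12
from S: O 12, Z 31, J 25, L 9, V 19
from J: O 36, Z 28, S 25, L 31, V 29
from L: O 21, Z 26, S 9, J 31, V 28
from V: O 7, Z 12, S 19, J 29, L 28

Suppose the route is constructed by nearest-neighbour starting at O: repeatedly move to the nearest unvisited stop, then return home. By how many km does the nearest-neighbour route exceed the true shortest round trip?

O: V=7, S=12, Z=19, L=21, J=36 ⇒ V
V: Z=12, S=19, L=28, J=29 ⇒ Z
Z: L=26, J=28, S=31 ⇒ L
L: S=9, J=31 ⇒ S
S: J=25 ⇒ J
NN route O → V → Z → L → S → J → O costs 115.
Optimal: O → S → L → J → Z → V → O costs 99 (by enumerating all 60 distinct tours).
Excess = 115 − 99 = 16.

Excess over optimum: 16 km.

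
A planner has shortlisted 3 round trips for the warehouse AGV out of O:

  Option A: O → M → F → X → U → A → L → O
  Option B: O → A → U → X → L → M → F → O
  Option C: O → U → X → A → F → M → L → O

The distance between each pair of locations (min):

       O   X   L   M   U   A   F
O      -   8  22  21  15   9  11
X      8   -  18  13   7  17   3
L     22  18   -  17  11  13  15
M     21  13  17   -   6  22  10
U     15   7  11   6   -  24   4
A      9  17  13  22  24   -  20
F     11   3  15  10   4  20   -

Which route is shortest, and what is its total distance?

96 min — Option B is the shortest.

Option A: 21 + 10 + 3 + 7 + 24 + 13 + 22 = 100
Option B: 9 + 24 + 7 + 18 + 17 + 10 + 11 = 96
Option C: 15 + 7 + 17 + 20 + 10 + 17 + 22 = 108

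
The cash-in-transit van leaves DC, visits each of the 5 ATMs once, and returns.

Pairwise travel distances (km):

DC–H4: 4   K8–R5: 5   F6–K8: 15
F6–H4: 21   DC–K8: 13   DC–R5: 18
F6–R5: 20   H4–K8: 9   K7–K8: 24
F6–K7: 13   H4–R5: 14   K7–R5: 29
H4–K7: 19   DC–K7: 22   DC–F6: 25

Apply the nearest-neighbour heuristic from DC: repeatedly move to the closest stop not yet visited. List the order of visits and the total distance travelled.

At DC the remaining stops are H4 4, K8 13, R5 18, K7 22, F6 25; go to H4.
At H4 the remaining stops are K8 9, R5 14, K7 19, F6 21; go to K8.
At K8 the remaining stops are R5 5, F6 15, K7 24; go to R5.
At R5 the remaining stops are F6 20, K7 29; go to F6.
At F6 the remaining stops are K7 13; go to K7.
Return K7→DC: 22.
Total = 4 + 9 + 5 + 20 + 13 + 22 = 73.

Total distance 73 km via the nearest-neighbour route DC → H4 → K8 → R5 → F6 → K7 → DC.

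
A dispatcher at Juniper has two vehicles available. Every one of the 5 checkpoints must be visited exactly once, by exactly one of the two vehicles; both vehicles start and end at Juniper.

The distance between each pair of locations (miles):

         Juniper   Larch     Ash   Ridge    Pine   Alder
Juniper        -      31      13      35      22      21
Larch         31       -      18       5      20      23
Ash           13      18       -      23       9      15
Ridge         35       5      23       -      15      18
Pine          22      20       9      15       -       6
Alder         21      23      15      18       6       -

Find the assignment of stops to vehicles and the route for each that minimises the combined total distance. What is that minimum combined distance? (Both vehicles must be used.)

104 miles — the smallest possible combined total.

Try each way of splitting the stops between the two vehicles (each non-empty) and, for each split, find the best tour for each vehicle:
  {Larch} + {Ash, Ridge, Pine, Alder}: 62 + 76 = 138
  {Ash} + {Larch, Ridge, Pine, Alder}: 26 + 78 = 104
  {Larch, Ash} + {Ridge, Pine, Alder}: 62 + 76 = 138
  {Ridge} + {Larch, Ash, Pine, Alder}: 70 + 78 = 148
  {Larch, Ridge} + {Ash, Pine, Alder}: 71 + 49 = 120
  {Ash, Ridge} + {Larch, Pine, Alder}: 71 + 78 = 149
  … (15 splits in total)
Best: vehicle 1 Juniper → Ash → Juniper = 26; vehicle 2 Juniper → Larch → Ridge → Pine → Alder → Juniper = 78; combined 104.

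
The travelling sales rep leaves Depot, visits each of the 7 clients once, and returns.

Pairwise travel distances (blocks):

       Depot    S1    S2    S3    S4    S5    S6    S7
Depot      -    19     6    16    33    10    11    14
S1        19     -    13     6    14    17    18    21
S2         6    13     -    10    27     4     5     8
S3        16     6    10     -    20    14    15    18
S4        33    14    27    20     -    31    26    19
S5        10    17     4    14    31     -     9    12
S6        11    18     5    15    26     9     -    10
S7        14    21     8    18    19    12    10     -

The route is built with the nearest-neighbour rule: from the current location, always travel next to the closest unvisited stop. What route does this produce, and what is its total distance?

100 blocks along Depot → S2 → S5 → S6 → S7 → S3 → S1 → S4 → Depot.

Depot → [S2:6 / S5:10 / S6:11 / S7:14 / S3:16 / S1:19 / S4:33] → S2 (6)
S2 → [S5:4 / S6:5 / S7:8 / S3:10 / S1:13 / S4:27] → S5 (4)
S5 → [S6:9 / S7:12 / S3:14 / S1:17 / S4:31] → S6 (9)
S6 → [S7:10 / S3:15 / S1:18 / S4:26] → S7 (10)
S7 → [S3:18 / S4:19 / S1:21] → S3 (18)
S3 → [S1:6 / S4:20] → S1 (6)
S1 → [S4:14] → S4 (14)
Return S4→Depot: 33.
Total = 6 + 4 + 9 + 10 + 18 + 6 + 14 + 33 = 100.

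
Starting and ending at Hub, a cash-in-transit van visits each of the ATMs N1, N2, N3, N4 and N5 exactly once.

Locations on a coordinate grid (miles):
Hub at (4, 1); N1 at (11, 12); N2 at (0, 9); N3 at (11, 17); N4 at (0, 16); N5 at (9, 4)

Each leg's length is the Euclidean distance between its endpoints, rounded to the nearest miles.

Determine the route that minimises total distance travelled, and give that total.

46 miles — the shortest possible round trip.

With 5 stops there are 5!/2 = 60 distinct round trips (a route and its reverse cost the same).
Hub → N1 → N2 → N3 → N4 → N5 → Hub: 13+11+14+11+15+6 = 70
Hub → N1 → N2 → N3 → N5 → N4 → Hub: 13+11+14+13+15+16 = 82
Hub → N1 → N2 → N4 → N3 → N5 → Hub: 13+11+7+11+13+6 = 61
Hub → N1 → N2 → N4 → N5 → N3 → Hub: 13+11+7+15+13+17 = 76
Hub → N1 → N2 → N5 → N3 → N4 → Hub: 13+11+10+13+11+16 = 74
Hub → N1 → N2 → N5 → N4 → N3 → Hub: 13+11+10+15+11+17 = 77
Hub → N1 → N3 → N2 → N4 → N5 → Hub: 13+5+14+7+15+6 = 60
Hub → N1 → N3 → N2 → N5 → N4 → Hub: 13+5+14+10+15+16 = 73
Hub → N1 → N3 → N4 → N2 → N5 → Hub: 13+5+11+7+10+6 = 52
Hub → N1 → N3 → N4 → N5 → N2 → Hub: 13+5+11+15+10+9 = 63
Hub → N1 → N3 → N5 → N2 → N4 → Hub: 13+5+13+10+7+16 = 64
Hub → N1 → N3 → N5 → N4 → N2 → Hub: 13+5+13+15+7+9 = 62
Hub → N1 → N4 → N2 → N3 → N5 → Hub: 13+12+7+14+13+6 = 65
Hub → N1 → N4 → N2 → N5 → N3 → Hub: 13+12+7+10+13+17 = 72
… (46 more)
Hub → N2 → N4 → N3 → N1 → N5 → Hub: 9+7+11+5+8+6 = 46  ← best
The minimum is 46.
One optimal route: Hub → N2 → N4 → N3 → N1 → N5 → Hub (or its reverse).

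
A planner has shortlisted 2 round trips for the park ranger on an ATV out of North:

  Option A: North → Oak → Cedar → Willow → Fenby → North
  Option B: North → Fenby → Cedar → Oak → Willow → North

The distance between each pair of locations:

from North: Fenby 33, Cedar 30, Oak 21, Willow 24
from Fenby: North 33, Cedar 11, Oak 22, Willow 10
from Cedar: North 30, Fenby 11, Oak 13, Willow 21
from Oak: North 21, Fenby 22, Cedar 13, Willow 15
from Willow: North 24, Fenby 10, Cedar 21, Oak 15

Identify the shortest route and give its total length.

96 — Option B is the shortest.

Option A: 21 + 13 + 21 + 10 + 33 = 98
Option B: 33 + 11 + 13 + 15 + 24 = 96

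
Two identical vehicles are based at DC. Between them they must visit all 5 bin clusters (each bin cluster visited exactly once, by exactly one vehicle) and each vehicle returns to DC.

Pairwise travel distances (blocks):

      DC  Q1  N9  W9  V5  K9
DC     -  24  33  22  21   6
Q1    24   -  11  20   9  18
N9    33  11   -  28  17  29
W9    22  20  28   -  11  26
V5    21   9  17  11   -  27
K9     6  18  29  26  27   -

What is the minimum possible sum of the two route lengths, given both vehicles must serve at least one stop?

There are 2^4 − 1 = 15 ways to divide the 5 stops into two non-empty groups. For each, the best each vehicle can do is its own shortest tour through its group:
  {Q1} + {N9, W9, V5, K9}: 48 + 85 = 133
  {N9} + {Q1, W9, V5, K9}: 66 + 66 = 132
  {Q1, N9} + {W9, V5, K9}: 68 + 64 = 132
  {W9} + {Q1, N9, V5, K9}: 44 + 73 = 117
  {Q1, W9} + {N9, V5, K9}: 66 + 73 = 139
  {N9, W9} + {Q1, V5, K9}: 83 + 54 = 137
  … (15 splits in total)
  {Q1, N9, W9, V5} + {K9}: 85 + 12 = 97  ← best
Best: vehicle 1 DC → Q1 → N9 → V5 → W9 → DC = 85; vehicle 2 DC → K9 → DC = 12; combined 97.

97 blocks — the smallest possible combined total.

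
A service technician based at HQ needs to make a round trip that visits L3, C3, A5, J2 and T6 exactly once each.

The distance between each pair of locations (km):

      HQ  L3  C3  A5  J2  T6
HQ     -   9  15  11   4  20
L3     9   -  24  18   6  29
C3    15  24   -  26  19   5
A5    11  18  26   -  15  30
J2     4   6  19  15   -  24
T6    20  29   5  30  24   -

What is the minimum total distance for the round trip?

HQ→L3→C3→A5→J2→T6→HQ: 9+24+26+15+24+20 = 118
HQ→L3→C3→A5→T6→J2→HQ: 9+24+26+30+24+4 = 117
HQ→L3→C3→J2→A5→T6→HQ: 9+24+19+15+30+20 = 117
HQ→L3→C3→J2→T6→A5→HQ: 9+24+19+24+30+11 = 117
HQ→L3→C3→T6→A5→J2→HQ: 9+24+5+30+15+4 = 87
HQ→L3→C3→T6→J2→A5→HQ: 9+24+5+24+15+11 = 88
HQ→L3→A5→C3→J2→T6→HQ: 9+18+26+19+24+20 = 116
HQ→L3→A5→C3→T6→J2→HQ: 9+18+26+5+24+4 = 86
HQ→L3→A5→J2→C3→T6→HQ: 9+18+15+19+5+20 = 86
HQ→L3→A5→J2→T6→C3→HQ: 9+18+15+24+5+15 = 86
HQ→L3→A5→T6→C3→J2→HQ: 9+18+30+5+19+4 = 85
HQ→L3→A5→T6→J2→C3→HQ: 9+18+30+24+19+15 = 115
HQ→L3→J2→C3→A5→T6→HQ: 9+6+19+26+30+20 = 110
HQ→L3→J2→C3→T6→A5→HQ: 9+6+19+5+30+11 = 80
… (46 more)
HQ→C3→T6→A5→L3→J2→HQ: 15+5+30+18+6+4 = 78  ← best
The minimum is 78.
One optimal route: HQ → C3 → T6 → A5 → L3 → J2 → HQ (or its reverse).

Minimum total distance: 78 km.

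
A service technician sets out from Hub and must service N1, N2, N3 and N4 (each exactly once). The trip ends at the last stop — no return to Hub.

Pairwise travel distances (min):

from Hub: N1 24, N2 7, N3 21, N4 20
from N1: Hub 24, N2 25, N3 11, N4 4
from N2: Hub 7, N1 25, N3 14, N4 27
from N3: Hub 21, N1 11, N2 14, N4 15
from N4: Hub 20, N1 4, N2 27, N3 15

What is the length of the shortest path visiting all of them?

36 min — the minimum one-way total.

There are 4! = 24 possible orderings.
Hub → N1 → N2 → N3 → N4: 24+25+14+15 = 78
Hub → N1 → N2 → N4 → N3: 24+25+27+15 = 91
Hub → N1 → N3 → N2 → N4: 24+11+14+27 = 76
Hub → N1 → N3 → N4 → N2: 24+11+15+27 = 77
Hub → N1 → N4 → N2 → N3: 24+4+27+14 = 69
Hub → N1 → N4 → N3 → N2: 24+4+15+14 = 57
Hub → N2 → N1 → N3 → N4: 7+25+11+15 = 58
Hub → N2 → N1 → N4 → N3: 7+25+4+15 = 51
Hub → N2 → N3 → N1 → N4: 7+14+11+4 = 36
Hub → N2 → N3 → N4 → N1: 7+14+15+4 = 40
Hub → N2 → N4 → N1 → N3: 7+27+4+11 = 49
Hub → N2 → N4 → N3 → N1: 7+27+15+11 = 60
Hub → N3 → N1 → N2 → N4: 21+11+25+27 = 84
Hub → N3 → N1 → N4 → N2: 21+11+4+27 = 63
… (10 more)
The minimum is 36.
One shortest path: Hub → N2 → N3 → N1 → N4.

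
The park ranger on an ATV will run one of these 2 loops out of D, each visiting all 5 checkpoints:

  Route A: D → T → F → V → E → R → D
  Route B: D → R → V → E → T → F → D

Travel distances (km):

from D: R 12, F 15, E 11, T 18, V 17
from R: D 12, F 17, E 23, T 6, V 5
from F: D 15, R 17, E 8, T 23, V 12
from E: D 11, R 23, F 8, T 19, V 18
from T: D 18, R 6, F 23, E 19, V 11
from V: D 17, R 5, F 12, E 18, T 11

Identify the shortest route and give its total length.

Route A: 18 + 23 + 12 + 18 + 23 + 12 = 106
Route B: 12 + 5 + 18 + 19 + 23 + 15 = 92

92 km — Route B is the shortest.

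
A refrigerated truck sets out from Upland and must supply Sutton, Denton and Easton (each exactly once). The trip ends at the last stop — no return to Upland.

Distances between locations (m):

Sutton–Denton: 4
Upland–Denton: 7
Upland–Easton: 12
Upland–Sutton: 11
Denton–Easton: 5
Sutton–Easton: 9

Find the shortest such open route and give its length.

20 m — the minimum one-way total.

There are 3! = 6 possible orderings.
Upland→Sutton→Denton→Easton: 11+4+5 = 20
Upland→Sutton→Easton→Denton: 11+9+5 = 25
Upland→Denton→Sutton→Easton: 7+4+9 = 20
Upland→Denton→Easton→Sutton: 7+5+9 = 21
Upland→Easton→Sutton→Denton: 12+9+4 = 25
Upland→Easton→Denton→Sutton: 12+5+4 = 21
The minimum is 20.
One shortest path: Upland → Sutton → Denton → Easton.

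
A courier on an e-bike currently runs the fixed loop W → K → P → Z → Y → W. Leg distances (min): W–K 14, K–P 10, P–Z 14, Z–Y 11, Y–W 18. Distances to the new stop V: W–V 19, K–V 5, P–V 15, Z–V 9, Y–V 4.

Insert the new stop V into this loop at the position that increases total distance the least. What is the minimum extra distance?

Insertion cost between consecutive stops i–j is d(i,V) + d(V,j) − d(i,j):
  between W and K: 19 + 5 − 14 = 10
  between K and P: 5 + 15 − 10 = 10
  between P and Z: 15 + 9 − 14 = 10
  between Z and Y: 9 + 4 − 11 = 2
  between Y and W: 4 + 19 − 18 = 5
Cheapest insertion is between Z and Y, adding 2.
New total = 67 + 2 = 69.

Adding 2 min by placing V on the Z–Y leg.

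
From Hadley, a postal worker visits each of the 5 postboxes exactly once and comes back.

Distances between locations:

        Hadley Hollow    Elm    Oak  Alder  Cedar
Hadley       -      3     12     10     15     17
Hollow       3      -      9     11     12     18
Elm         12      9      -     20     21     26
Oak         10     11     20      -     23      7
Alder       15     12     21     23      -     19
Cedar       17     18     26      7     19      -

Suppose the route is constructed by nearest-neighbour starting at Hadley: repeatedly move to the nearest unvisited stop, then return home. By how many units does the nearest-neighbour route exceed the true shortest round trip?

The nearest-neighbour route is 4 longer than optimal.

Hadley: Hollow=3, Oak=10, Elm=12, Alder=15, Cedar=17 ⇒ Hollow
Hollow: Elm=9, Oak=11, Alder=12, Cedar=18 ⇒ Elm
Elm: Oak=20, Alder=21, Cedar=26 ⇒ Oak
Oak: Cedar=7, Alder=23 ⇒ Cedar
Cedar: Alder=19 ⇒ Alder
NN route Hadley → Hollow → Elm → Oak → Cedar → Alder → Hadley costs 73.
Optimal: Hadley → Hollow → Elm → Alder → Cedar → Oak → Hadley costs 69 (by enumerating all 60 distinct tours).
Excess = 73 − 69 = 4.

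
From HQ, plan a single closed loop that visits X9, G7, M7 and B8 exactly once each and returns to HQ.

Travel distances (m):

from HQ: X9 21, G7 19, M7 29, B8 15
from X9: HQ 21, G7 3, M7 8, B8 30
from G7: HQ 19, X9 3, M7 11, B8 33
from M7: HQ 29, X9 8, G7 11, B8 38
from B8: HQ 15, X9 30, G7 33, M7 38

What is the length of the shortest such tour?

Minimum total distance: 83 m.

There are 12 distinct closed tours to check (reversals are equivalent).
HQ → X9 → G7 → M7 → B8 → HQ: 21+3+11+38+15 = 88
HQ → X9 → G7 → B8 → M7 → HQ: 21+3+33+38+29 = 124
HQ → X9 → M7 → G7 → B8 → HQ: 21+8+11+33+15 = 88
HQ → X9 → M7 → B8 → G7 → HQ: 21+8+38+33+19 = 119
HQ → X9 → B8 → G7 → M7 → HQ: 21+30+33+11+29 = 124
HQ → X9 → B8 → M7 → G7 → HQ: 21+30+38+11+19 = 119
HQ → G7 → X9 → M7 → B8 → HQ: 19+3+8+38+15 = 83
HQ → G7 → X9 → B8 → M7 → HQ: 19+3+30+38+29 = 119
HQ → G7 → M7 → X9 → B8 → HQ: 19+11+8+30+15 = 83
HQ → G7 → B8 → X9 → M7 → HQ: 19+33+30+8+29 = 119
HQ → M7 → X9 → G7 → B8 → HQ: 29+8+3+33+15 = 88
HQ → M7 → G7 → X9 → B8 → HQ: 29+11+3+30+15 = 88
The minimum is 83.
One optimal route: HQ → G7 → X9 → M7 → B8 → HQ (or its reverse).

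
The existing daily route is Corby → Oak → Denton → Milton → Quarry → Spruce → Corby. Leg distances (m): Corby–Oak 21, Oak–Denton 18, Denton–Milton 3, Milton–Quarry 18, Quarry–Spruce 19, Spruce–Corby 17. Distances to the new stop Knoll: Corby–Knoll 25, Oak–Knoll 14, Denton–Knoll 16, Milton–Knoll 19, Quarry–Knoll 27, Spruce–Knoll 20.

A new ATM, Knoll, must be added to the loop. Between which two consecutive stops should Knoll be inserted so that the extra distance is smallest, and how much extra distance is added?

Minimum extra distance: 12 m, inserting Knoll between Oak and Denton.

Insertion cost between consecutive stops i–j is d(i,Knoll) + d(Knoll,j) − d(i,j):
  between Corby and Oak: 25 + 14 − 21 = 18
  between Oak and Denton: 14 + 16 − 18 = 12
  between Denton and Milton: 16 + 19 − 3 = 32
  between Milton and Quarry: 19 + 27 − 18 = 28
  between Quarry and Spruce: 27 + 20 − 19 = 28
  between Spruce and Corby: 20 + 25 − 17 = 28
Cheapest insertion is between Oak and Denton, adding 12.
New total = 96 + 12 = 108.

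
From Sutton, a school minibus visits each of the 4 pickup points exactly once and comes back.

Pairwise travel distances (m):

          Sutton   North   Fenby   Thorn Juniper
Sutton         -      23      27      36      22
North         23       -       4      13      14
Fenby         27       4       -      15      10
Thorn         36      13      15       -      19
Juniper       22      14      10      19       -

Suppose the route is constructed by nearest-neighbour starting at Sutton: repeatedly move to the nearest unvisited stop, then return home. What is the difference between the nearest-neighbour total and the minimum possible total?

2 m longer than the optimal tour.

From Sutton: Juniper=22, North=23, Fenby=27, Thorn=36 → choose Juniper (22).
From Juniper: Fenby=10, North=14, Thorn=19 → choose Fenby (10).
From Fenby: North=4, Thorn=15 → choose North (4).
From North: Thorn=13 → choose Thorn (13).
NN route Sutton → Juniper → Fenby → North → Thorn → Sutton costs 85.
Optimal: Sutton → North → Fenby → Thorn → Juniper → Sutton costs 83 (by enumerating all 12 distinct tours).
Excess = 85 − 83 = 2.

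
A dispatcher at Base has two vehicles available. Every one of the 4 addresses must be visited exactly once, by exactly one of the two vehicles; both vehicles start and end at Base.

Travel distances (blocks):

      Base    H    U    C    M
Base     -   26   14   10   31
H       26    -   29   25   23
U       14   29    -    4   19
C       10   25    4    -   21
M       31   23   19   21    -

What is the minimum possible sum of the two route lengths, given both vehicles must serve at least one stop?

Minimum combined distance: 102 blocks.

Try each way of splitting the stops between the two vehicles (each non-empty) and, for each split, find the best tour for each vehicle:
  {H} + {U, C, M}: 52 + 64 = 116
  {U} + {H, C, M}: 28 + 80 = 108
  {H, U} + {C, M}: 69 + 62 = 131
  {C} + {H, U, M}: 20 + 82 = 102
  {H, C} + {U, M}: 61 + 64 = 125
  {U, C} + {H, M}: 28 + 80 = 108
  … (7 splits in total)
Best: vehicle 1 Base → C → Base = 20; vehicle 2 Base → H → M → U → Base = 82; combined 102.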